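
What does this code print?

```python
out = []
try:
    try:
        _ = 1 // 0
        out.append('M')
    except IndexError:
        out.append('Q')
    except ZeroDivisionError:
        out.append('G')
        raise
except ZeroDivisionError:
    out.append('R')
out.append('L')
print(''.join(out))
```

Execution trace: 'G' (inner except ZeroDivisionError) → 'R' (outer except ZeroDivisionError) → 'L' (after the try/except). Output: GRL

Answer: GRL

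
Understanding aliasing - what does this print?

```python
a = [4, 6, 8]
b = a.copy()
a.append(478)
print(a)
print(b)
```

Key concept: list.copy() creates independent copy.
Step by step:
`a = [4, 6, 8]` → a = [4, 6, 8]
`b = a.copy()` → b = [4, 6, 8]
`a.append(478)` → a = [4, 6, 8, 478]
`print(a)` → prints [4, 6, 8, 478]
`print(b)` → prints [4, 6, 8]

Answer:
[4, 6, 8, 478]
[4, 6, 8]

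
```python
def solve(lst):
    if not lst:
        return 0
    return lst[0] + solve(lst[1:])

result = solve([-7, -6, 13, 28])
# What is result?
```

(-7) + (-6) + 13 + 28 + 0 = 28

Answer: 28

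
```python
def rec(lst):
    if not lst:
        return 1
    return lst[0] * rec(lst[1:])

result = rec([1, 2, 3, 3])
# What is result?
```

Product over [1, 2, 3, 3] = 1 * 2 * 3 * 3 = 18

Answer: 18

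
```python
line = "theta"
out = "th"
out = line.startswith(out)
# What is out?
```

Trace:
`line = "theta"` → line = 'theta'
`out = "th"` → out = 'th'
`out = line.startswith(out)` → out = True
So out = True

Answer: True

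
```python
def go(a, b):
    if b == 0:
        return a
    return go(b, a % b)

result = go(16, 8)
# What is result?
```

go(16, 8) -> go(8, 0) -> 8

Answer: 8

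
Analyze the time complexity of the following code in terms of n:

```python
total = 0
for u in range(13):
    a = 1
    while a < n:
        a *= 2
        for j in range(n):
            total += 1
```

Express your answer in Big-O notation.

Each loop level contributes: 1 × log n × n. Multiplying the contributions gives O(n log n).

Answer: O(n log n)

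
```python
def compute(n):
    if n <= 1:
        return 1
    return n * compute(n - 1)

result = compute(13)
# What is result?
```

compute(13) = 13 * 12 * 11 * 10 * 9 * 8 * 7 * 6 * 5 * 4 * 3 * 2 * 1 = 6227020800

Answer: 6227020800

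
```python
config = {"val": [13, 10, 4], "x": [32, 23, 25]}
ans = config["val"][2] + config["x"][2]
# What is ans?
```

Trace:
`config = {"val": [13, 10, 4], "x": [32, 23, 25]}` → config = {'val': [13, 10, 4], 'x': [32, 23, 25]}
`ans = config["val"][2] + config["x"][2]` → ans = 29
So ans = 29

Answer: 29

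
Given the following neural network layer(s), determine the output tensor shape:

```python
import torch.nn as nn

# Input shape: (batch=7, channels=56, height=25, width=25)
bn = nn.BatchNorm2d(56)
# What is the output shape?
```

Input: (7, 56, 25, 25) -> Output: (7, 56, 25, 25)

Answer: (7, 56, 25, 25)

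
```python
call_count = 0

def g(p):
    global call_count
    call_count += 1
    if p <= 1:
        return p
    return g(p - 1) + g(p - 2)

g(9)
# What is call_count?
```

Calls(p) = 1 + Calls(p-1) + Calls(p-2); Calls(0)=Calls(1)=1. For p=9 this gives 109.

Answer: 109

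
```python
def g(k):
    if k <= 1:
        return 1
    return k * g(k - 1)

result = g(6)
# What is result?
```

g(6) = 6 * 5 * 4 * 3 * 2 * 1 = 720

Answer: 720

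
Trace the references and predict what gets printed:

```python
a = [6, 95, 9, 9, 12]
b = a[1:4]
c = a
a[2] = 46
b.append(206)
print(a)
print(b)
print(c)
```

Key concept: slice vs alias.
Step by step:
`a = [6, 95, 9, 9, 12]` → a = [6, 95, 9, 9, 12]
`b = a[1:4]` → b = [95, 9, 9]
`c = a` → c = [6, 95, 9, 9, 12] (same object as a)
`a[2] = 46` → a = [6, 95, 46, 9, 12] (same object as c); c = [6, 95, 46, 9, 12] (same object as a)
`b.append(206)` → b = [95, 9, 9, 206]
`print(a)` → prints [6, 95, 46, 9, 12]
`print(b)` → prints [95, 9, 9, 206]
`print(c)` → prints [6, 95, 46, 9, 12]

Answer:
[6, 95, 46, 9, 12]
[95, 9, 9, 206]
[6, 95, 46, 9, 12]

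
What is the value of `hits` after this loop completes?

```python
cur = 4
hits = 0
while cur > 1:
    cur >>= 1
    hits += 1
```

Count right shifts until 1
`hits` takes the values: 0 → 1 → 2

Answer: 2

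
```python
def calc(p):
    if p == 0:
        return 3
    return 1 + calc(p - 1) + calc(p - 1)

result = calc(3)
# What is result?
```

calc(p) = 1 + 2·calc(p-1), calc(0)=3. Closed form: (3+1)·2^3 - 1 = 31.

Answer: 31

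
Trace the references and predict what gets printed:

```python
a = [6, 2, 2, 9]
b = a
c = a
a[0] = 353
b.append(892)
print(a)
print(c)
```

Key concept: multiple aliases.
Step by step:
`a = [6, 2, 2, 9]` → a = [6, 2, 2, 9]
`b = a` → b = [6, 2, 2, 9] (same object as a)
`c = a` → c = [6, 2, 2, 9] (same object as a, b)
`a[0] = 353` → a = [353, 2, 2, 9] (same object as b, c); b = [353, 2, 2, 9] (same object as a, c); c = [353, 2, 2, 9] (same object as a, b)
`b.append(892)` → a = [353, 2, 2, 9, 892] (same object as b, c); b = [353, 2, 2, 9, 892] (same object as a, c); c = [353, 2, 2, 9, 892] (same object as a, b)
`print(a)` → prints [353, 2, 2, 9, 892]
`print(c)` → prints [353, 2, 2, 9, 892]

Answer:
[353, 2, 2, 9, 892]
[353, 2, 2, 9, 892]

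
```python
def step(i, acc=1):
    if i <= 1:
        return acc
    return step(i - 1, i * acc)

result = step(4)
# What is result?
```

Accumulator trace (n, acc): (4, 1) -> (3, 4) -> (2, 12) -> (1, 24) -> return 24

Answer: 24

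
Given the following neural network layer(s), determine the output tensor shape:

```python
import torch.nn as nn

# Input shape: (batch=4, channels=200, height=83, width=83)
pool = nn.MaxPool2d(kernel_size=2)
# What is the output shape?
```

Input: (4, 200, 83, 83) -> Output: (4, 200, 41, 41)

Answer: (4, 200, 41, 41)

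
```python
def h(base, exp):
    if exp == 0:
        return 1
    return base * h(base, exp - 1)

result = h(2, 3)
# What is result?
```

h(2, 3) = 2 * 2 * 2 = 8

Answer: 8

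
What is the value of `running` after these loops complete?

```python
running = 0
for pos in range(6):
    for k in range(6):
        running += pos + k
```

Sum of all pos+k for pos,k in 6x6
`running` takes the values: 0 → 1 → 3 → 6 → 10 → 15 → 16 → 18 → 21 → 25 → 30 → 36 → 38 → 41 → 45 → 50 → 56 → 63 → 66 → 70 → 75 → 81 → 88 → 96 → 100 → 105 → 111 → 118 → 126 → 135 → 140 → 146 → 153 → 161 → 170 → 180

Answer: 180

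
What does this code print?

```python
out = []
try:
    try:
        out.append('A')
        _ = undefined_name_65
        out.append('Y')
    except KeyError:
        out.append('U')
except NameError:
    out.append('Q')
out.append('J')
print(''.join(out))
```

Execution trace: 'A' (try body) → 'Q' (outer except NameError) → 'J' (after the try/except). Output: AQJ

Answer: AQJ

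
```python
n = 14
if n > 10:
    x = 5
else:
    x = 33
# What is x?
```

Trace:
`n = 14` → n = 14
`if n > 10: ...` → n > 10 is True → x = 5
So x = 5

Answer: 5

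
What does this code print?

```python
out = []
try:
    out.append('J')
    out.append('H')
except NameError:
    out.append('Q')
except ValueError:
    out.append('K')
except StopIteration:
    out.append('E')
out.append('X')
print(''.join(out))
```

Execution trace: 'J' (try body) → 'H' (try body, no exception) → 'X' (after the try/except). Output: JHX

Answer: JHX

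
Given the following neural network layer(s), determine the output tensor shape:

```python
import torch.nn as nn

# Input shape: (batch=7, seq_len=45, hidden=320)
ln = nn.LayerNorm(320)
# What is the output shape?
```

Input: (7, 45, 320) -> Output: (7, 45, 320)

Answer: (7, 45, 320)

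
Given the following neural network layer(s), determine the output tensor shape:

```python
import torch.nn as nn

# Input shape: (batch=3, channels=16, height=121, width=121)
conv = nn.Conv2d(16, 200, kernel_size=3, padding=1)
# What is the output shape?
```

Input: (3, 16, 121, 121) -> Output: (3, 200, 121, 121)

Answer: (3, 200, 121, 121)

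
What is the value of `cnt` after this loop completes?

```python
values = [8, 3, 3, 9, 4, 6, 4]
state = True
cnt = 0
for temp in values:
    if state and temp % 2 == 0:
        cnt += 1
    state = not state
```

Count even values at even positions
`cnt` takes the values: 0 → 1 → 2 → 3

Answer: 3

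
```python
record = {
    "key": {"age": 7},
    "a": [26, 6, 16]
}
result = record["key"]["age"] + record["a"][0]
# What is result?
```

Trace:
`record = { ...` → record = {'key': {'age': 7}, 'a': [26, 6, 16]}
`result = record["key"]["age"] + record["a"][0]` → result = 33
So result = 33

Answer: 33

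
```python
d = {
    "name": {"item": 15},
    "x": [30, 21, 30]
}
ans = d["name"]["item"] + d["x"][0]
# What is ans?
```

Trace:
`d = { ...` → d = {'name': {'item': 15}, 'x': [30, 21, 30]}
`ans = d["name"]["item"] + d["x"][0]` → ans = 45
So ans = 45

Answer: 45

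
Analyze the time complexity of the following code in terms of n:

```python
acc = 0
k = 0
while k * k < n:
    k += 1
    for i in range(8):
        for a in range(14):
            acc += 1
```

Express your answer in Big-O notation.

Each loop level contributes: √n × 1 × 1. Multiplying the contributions gives O(√n).

Answer: O(√n)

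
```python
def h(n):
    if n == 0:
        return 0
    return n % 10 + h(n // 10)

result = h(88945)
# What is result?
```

Sum of digits of 88945: 5 + 4 + 9 + 8 + 8 = 34

Answer: 34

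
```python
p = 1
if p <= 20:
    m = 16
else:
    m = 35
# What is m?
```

Trace:
`p = 1` → p = 1
`if p <= 20: ...` → p <= 20 is True → m = 16
So m = 16

Answer: 16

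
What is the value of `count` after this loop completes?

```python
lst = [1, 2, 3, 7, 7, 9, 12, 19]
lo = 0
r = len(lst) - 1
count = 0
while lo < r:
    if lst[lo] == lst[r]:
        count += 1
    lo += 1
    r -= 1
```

Count matching pairs from ends
`count` takes the values: 0 → 1

Answer: 1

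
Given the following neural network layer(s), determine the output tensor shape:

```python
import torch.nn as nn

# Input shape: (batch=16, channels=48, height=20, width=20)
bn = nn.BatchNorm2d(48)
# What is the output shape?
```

Input: (16, 48, 20, 20) -> Output: (16, 48, 20, 20)

Answer: (16, 48, 20, 20)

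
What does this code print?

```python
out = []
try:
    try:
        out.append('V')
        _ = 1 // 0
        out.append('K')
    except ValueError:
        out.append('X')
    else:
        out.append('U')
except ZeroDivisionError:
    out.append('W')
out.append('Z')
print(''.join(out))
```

Execution trace: 'V' (inner try body) → 'W' (outer except ZeroDivisionError) → 'Z' (after the try/except). Output: VWZ

Answer: VWZ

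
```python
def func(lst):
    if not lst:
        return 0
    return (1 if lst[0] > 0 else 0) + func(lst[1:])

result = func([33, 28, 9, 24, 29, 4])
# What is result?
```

Count of positive elements in [33, 28, 9, 24, 29, 4] = 6

Answer: 6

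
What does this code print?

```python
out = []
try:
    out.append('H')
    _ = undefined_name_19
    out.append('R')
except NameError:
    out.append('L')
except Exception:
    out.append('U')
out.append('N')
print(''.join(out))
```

Execution trace: 'H' (try body) → 'L' (except NameError) → 'N' (after the try/except). Output: HLN

Answer: HLN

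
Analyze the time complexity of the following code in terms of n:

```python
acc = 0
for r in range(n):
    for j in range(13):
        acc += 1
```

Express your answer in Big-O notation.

Each loop level contributes: n × 1. Multiplying the contributions gives O(n).

Answer: O(n)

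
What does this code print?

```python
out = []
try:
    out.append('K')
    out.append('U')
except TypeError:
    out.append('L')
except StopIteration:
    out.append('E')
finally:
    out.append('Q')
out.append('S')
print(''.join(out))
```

Execution trace: 'K' (try body) → 'U' (try body, no exception) → 'Q' (finally) → 'S' (after the try/except). Output: KUQS

Answer: KUQS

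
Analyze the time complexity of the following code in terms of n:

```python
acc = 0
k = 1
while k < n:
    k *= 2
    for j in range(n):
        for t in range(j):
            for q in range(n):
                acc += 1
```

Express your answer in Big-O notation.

Each loop level contributes: log n × n × n × n. Multiplying the contributions gives O(n^3 log n).

Answer: O(n^3 log n)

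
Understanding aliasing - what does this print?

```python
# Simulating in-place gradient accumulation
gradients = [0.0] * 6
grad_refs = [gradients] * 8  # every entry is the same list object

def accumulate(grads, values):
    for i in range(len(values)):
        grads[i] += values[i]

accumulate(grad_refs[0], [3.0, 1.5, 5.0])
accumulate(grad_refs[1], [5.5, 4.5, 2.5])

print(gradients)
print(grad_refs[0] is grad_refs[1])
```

Key concept: gradient accumulation aliasing.
Step by step:
`gradients = [0.0] * 6` → gradients = [0.0, 0.0, 0.0, 0.0, 0.0, 0.0]
`grad_refs = [gradients] * 8` → grad_refs = [[0.0, 0.0, 0.0, 0.0, 0.0, 0.0], [0.0, 0.0, 0.0, 0.0, 0.0, 0.0], [0.0, 0.0, 0.0, 0.0, 0.0, 0.0], [0.0, 0.0, 0.0, 0.0, 0.0, 0.0], [0.0, 0.0, 0.0, 0.0, 0.0, 0.0], [0.0, 0.0, 0.0, 0.0, 0.0, 0.0], [0.0, 0.0, 0.0, 0.0, 0.0, 0.0], [0.0, 0.0, 0.0, 0.0, 0.0, 0.0]]
`accumulate(grad_refs[0], [3.0, 1.5, 5.0])` → gradients = [3.0, 1.5, 5.0, 0.0, 0.0, 0.0]; grad_refs = [[3.0, 1.5, 5.0, 0.0, 0.0, 0.0], [3.0, 1.5, 5.0, 0.0, 0.0, 0.0], [3.0, 1.5, 5.0, 0.0, 0.0, 0.0], [3.0, 1.5, 5.0, 0.0, 0.0, 0.0], [3.0, 1.5, 5.0, 0.0, 0.0, 0.0], [3.0, 1.5, 5.0, 0.0, 0.0, 0.0], [3.0, 1.5, 5.0, 0.0, 0.0, 0.0], [3.0, 1.5, 5.0, 0.0, 0.0, 0.0]]
`accumulate(grad_refs[1], [5.5, 4.5, 2.5])` → gradients = [8.5, 6.0, 7.5, 0.0, 0.0, 0.0]; grad_refs = [[8.5, 6.0, 7.5, 0.0, 0.0, 0.0], [8.5, 6.0, 7.5, 0.0, 0.0, 0.0], [8.5, 6.0, 7.5, 0.0, 0.0, 0.0], [8.5, 6.0, 7.5, 0.0, 0.0, 0.0], [8.5, 6.0, 7.5, 0.0, 0.0, 0.0], [8.5, 6.0, 7.5, 0.0, 0.0, 0.0], [8.5, 6.0, 7.5, 0.0, 0.0, 0.0], [8.5, 6.0, 7.5, 0.0, 0.0, 0.0]]
`print(gradients)` → prints [8.5, 6.0, 7.5, 0.0, 0.0, 0.0]
`print(grad_refs[0] is grad_refs[1])` → prints True

Answer:
[8.5, 6.0, 7.5, 0.0, 0.0, 0.0]
True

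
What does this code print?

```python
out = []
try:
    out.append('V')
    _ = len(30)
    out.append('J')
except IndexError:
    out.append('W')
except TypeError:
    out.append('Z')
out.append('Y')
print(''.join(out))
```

Execution trace: 'V' (try body) → 'Z' (except TypeError) → 'Y' (after the try/except). Output: VZY

Answer: VZY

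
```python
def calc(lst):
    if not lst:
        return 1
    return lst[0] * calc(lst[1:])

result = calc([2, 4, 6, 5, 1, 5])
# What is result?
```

Product over [2, 4, 6, 5, 1, 5] = 2 * 4 * 6 * 5 * 1 * 5 = 1200

Answer: 1200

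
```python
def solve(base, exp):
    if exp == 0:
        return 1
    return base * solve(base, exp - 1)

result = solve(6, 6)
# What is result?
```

solve(6, 6) = 6 * 6 * 6 * 6 * 6 * 6 = 46656

Answer: 46656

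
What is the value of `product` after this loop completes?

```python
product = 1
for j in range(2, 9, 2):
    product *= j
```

Product of even numbers 2 to 8
`product` takes the values: 1 → 2 → 8 → 48 → 384

Answer: 384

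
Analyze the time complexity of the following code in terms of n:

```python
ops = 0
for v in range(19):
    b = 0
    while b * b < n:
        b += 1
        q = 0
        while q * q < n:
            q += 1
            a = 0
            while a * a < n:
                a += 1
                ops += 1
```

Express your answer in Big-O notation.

Each loop level contributes: 1 × √n × √n × √n. Multiplying the contributions gives O(n√n).

Answer: O(n√n)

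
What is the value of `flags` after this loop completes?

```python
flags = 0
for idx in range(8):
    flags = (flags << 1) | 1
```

Build 8 consecutive 1-bits: 0b11111111
`flags` takes the values: 0 → 1 → 3 → 7 → 15 → 31 → 63 → 127 → 255

Answer: 255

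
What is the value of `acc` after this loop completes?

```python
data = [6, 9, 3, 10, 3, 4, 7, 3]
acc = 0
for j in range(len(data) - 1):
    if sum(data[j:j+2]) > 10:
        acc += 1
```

Count windows with sum > 10
`acc` takes the values: 0 → 1 → 2 → 3 → 4 → 5

Answer: 5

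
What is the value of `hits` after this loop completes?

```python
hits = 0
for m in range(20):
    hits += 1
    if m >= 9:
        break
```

Loop breaks when m reaches 9, hits is 10
`hits` takes the values: 0 → 1 → 2 → 3 → 4 → 5 → 6 → 7 → 8 → 9 → 10

Answer: 10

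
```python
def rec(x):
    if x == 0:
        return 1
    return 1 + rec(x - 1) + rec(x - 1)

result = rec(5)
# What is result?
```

rec(x) = 1 + 2·rec(x-1), rec(0)=1. Closed form: (1+1)·2^5 - 1 = 63.

Answer: 63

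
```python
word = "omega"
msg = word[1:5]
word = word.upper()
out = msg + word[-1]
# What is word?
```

Trace:
`word = "omega"` → word = 'omega'
`msg = word[1:5]` → msg = 'mega'
`word = word.upper()` → word = 'OMEGA'
`out = msg + word[-1]` → out = 'megaA'
So word = 'OMEGA'

Answer: 'OMEGA'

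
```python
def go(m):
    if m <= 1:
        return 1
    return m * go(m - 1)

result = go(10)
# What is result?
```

go(10) = 10 * 9 * 8 * 7 * 6 * 5 * 4 * 3 * 2 * 1 = 3628800

Answer: 3628800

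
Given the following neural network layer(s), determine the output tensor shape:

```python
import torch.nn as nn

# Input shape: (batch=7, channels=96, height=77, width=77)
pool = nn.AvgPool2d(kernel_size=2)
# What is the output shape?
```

Input: (7, 96, 77, 77) -> Output: (7, 96, 38, 38)

Answer: (7, 96, 38, 38)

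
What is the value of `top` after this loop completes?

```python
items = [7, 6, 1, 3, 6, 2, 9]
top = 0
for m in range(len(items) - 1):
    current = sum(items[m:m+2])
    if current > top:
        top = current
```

Max sum of 2-element window in [7, 6, 1, 3, 6, 2, 9]
`top` takes the values: 0 → 13

Answer: 13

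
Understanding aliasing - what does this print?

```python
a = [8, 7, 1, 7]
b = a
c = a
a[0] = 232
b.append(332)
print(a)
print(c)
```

Key concept: multiple aliases.
Step by step:
`a = [8, 7, 1, 7]` → a = [8, 7, 1, 7]
`b = a` → b = [8, 7, 1, 7] (same object as a)
`c = a` → c = [8, 7, 1, 7] (same object as a, b)
`a[0] = 232` → a = [232, 7, 1, 7] (same object as b, c); b = [232, 7, 1, 7] (same object as a, c); c = [232, 7, 1, 7] (same object as a, b)
`b.append(332)` → a = [232, 7, 1, 7, 332] (same object as b, c); b = [232, 7, 1, 7, 332] (same object as a, c); c = [232, 7, 1, 7, 332] (same object as a, b)
`print(a)` → prints [232, 7, 1, 7, 332]
`print(c)` → prints [232, 7, 1, 7, 332]

Answer:
[232, 7, 1, 7, 332]
[232, 7, 1, 7, 332]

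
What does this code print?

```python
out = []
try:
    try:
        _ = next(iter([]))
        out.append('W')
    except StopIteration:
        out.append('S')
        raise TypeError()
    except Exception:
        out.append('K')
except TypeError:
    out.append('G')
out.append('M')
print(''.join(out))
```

Execution trace: 'S' (inner except StopIteration) → 'G' (outer except TypeError) → 'M' (after the try/except). Output: SGM

Answer: SGM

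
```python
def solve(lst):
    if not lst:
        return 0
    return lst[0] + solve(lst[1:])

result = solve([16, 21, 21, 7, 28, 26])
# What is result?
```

16 + 21 + 21 + 7 + 28 + 26 + 0 = 119

Answer: 119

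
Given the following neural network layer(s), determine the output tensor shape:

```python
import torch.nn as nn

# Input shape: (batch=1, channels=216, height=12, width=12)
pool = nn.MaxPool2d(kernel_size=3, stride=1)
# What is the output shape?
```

Input: (1, 216, 12, 12) -> Output: (1, 216, 10, 10)

Answer: (1, 216, 10, 10)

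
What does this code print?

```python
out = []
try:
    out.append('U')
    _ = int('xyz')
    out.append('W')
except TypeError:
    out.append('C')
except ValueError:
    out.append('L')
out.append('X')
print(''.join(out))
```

Execution trace: 'U' (try body) → 'L' (except ValueError) → 'X' (after the try/except). Output: ULX

Answer: ULX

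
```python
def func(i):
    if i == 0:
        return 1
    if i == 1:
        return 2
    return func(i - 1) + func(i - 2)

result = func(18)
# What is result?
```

Build up from base cases: func(0)=1, func(1)=2, func(2)=3, func(3)=5, func(4)=8, func(5)=13, func(6)=21, ..., func(18)=6765

Answer: 6765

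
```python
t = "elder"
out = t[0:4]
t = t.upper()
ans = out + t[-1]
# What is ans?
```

Trace:
`t = "elder"` → t = 'elder'
`out = t[0:4]` → out = 'elde'
`t = t.upper()` → t = 'ELDER'
`ans = out + t[-1]` → ans = 'eldeR'
So ans = 'eldeR'

Answer: 'eldeR'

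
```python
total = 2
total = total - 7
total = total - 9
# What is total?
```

Trace:
`total = 2` → total = 2
`total = total - 7` → total = -5
`total = total - 9` → total = -14
So total = -14

Answer: -14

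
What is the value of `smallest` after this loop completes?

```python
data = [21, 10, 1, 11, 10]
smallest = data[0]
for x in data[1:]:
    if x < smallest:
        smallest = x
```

Minimum of [21, 10, 1, 11, 10]
`smallest` takes the values: 21 → 10 → 1

Answer: 1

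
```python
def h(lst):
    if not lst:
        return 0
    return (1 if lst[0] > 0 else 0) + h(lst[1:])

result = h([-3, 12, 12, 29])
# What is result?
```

Count of positive elements in [-3, 12, 12, 29] = 3

Answer: 3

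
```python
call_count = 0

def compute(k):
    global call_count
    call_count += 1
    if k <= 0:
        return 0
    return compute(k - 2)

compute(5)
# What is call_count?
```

Linear recursion stepping by 2: 4 calls from k=5 down to ≤0.

Answer: 4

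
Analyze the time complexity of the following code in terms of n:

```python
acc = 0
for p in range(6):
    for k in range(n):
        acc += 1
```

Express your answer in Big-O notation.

Each loop level contributes: 1 × n. Multiplying the contributions gives O(n).

Answer: O(n)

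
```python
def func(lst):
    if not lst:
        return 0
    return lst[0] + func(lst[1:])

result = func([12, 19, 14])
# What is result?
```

12 + 19 + 14 + 0 = 45

Answer: 45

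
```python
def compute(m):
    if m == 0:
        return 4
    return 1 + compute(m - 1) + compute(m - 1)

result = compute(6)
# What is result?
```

compute(m) = 1 + 2·compute(m-1), compute(0)=4. Closed form: (4+1)·2^6 - 1 = 319.

Answer: 319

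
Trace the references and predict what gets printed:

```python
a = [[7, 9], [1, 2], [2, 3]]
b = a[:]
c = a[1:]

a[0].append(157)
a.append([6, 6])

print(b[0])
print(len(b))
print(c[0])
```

Key concept: slice with nested mutation.
Step by step:
`a = [[7, 9], [1, 2], [2, 3]]` → a = [[7, 9], [1, 2], [2, 3]]
`b = a[:]` → b = [[7, 9], [1, 2], [2, 3]]
`c = a[1:]` → c = [[1, 2], [2, 3]]
`a[0].append(157)` → a = [[7, 9, 157], [1, 2], [2, 3]]; b = [[7, 9, 157], [1, 2], [2, 3]]
`a.append([6, 6])` → a = [[7, 9, 157], [1, 2], [2, 3], [6, 6]]
`print(b[0])` → prints [7, 9, 157]
`print(len(b))` → prints 3
`print(c[0])` → prints [1, 2]

Answer:
[7, 9, 157]
3
[1, 2]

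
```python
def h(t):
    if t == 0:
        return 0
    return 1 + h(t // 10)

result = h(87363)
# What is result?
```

Count of digits of 87363: 5

Answer: 5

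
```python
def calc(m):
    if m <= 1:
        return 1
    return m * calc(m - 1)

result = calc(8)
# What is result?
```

calc(8) = 8 * 7 * 6 * 5 * 4 * 3 * 2 * 1 = 40320

Answer: 40320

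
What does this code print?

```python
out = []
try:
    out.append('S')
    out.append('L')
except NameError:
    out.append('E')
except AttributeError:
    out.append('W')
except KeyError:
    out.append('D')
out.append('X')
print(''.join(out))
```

Execution trace: 'S' (try body) → 'L' (try body, no exception) → 'X' (after the try/except). Output: SLX

Answer: SLX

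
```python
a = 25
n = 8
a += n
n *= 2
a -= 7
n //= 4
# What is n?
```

Trace:
`a = 25` → a = 25
`n = 8` → n = 8
`a += n` → a = 33
`n *= 2` → n = 16
`a -= 7` → a = 26
`n //= 4` → n = 4
So n = 4

Answer: 4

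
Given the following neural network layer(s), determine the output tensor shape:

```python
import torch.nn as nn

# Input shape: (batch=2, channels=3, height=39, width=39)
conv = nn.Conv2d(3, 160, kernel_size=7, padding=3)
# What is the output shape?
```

Input: (2, 3, 39, 39) -> Output: (2, 160, 39, 39)

Answer: (2, 160, 39, 39)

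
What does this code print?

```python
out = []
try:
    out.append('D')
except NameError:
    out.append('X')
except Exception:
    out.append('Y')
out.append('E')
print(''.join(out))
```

Execution trace: 'D' (try body, no exception) → 'E' (after the try/except). Output: DE

Answer: DE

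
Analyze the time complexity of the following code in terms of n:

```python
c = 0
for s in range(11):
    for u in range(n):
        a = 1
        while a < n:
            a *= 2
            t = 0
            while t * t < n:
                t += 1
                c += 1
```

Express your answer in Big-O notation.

Each loop level contributes: 1 × n × log n × √n. Multiplying the contributions gives O(n√n log n).

Answer: O(n√n log n)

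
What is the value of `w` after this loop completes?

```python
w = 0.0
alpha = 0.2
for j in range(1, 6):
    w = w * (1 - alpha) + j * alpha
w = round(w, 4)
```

Moving average with lr=0.2
`w` takes the values: 0.0 → 0.2 → 0.56 → 1.048 → 1.6384 → 2.31072 → 2.3107

Answer: 2.3107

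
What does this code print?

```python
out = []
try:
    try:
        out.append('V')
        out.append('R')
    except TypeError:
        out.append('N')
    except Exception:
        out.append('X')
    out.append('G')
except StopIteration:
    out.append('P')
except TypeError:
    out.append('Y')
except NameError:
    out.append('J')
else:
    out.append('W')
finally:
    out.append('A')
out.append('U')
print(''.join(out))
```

Execution trace: 'V' (inner try body) → 'R' (inner try body, no exception) → 'G' (try body, no exception) → 'W' (else) → 'A' (finally) → 'U' (after the try/except). Output: VRGWAU

Answer: VRGWAU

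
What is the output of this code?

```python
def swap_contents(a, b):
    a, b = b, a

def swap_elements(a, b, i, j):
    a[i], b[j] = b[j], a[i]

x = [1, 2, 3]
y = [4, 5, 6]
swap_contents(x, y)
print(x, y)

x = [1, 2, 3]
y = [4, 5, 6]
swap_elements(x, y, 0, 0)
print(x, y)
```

Key concept: parameter rebinding vs mutation.
Step by step:
`x = [1, 2, 3]` → x = [1, 2, 3]
`y = [4, 5, 6]` → y = [4, 5, 6]
`swap_contents(x, y)` → no visible change to tracked variables
`print(x, y)` → prints [1, 2, 3] [4, 5, 6]
`x = [1, 2, 3]` → x = [1, 2, 3]
`y = [4, 5, 6]` → y = [4, 5, 6]
`swap_elements(x, y, 0, 0)` → x = [4, 2, 3]; y = [1, 5, 6]
`print(x, y)` → prints [4, 2, 3] [1, 5, 6]

Answer:
[1, 2, 3] [4, 5, 6]
[4, 2, 3] [1, 5, 6]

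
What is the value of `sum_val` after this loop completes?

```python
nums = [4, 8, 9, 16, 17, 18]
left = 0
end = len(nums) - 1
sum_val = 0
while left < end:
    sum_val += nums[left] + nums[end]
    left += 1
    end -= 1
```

Sum of pairs from ends
`sum_val` takes the values: 0 → 22 → 47 → 72

Answer: 72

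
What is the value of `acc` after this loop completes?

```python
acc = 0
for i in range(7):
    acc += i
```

Sum of 0 to 6 = 21
`acc` takes the values: 0 → 1 → 3 → 6 → 10 → 15 → 21

Answer: 21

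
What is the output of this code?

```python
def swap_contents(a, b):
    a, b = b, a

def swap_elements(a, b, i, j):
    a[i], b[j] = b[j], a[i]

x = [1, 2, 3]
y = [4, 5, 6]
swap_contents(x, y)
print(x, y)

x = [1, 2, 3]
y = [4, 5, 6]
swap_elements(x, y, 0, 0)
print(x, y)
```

Key concept: parameter rebinding vs mutation.
Step by step:
`x = [1, 2, 3]` → x = [1, 2, 3]
`y = [4, 5, 6]` → y = [4, 5, 6]
`swap_contents(x, y)` → no visible change to tracked variables
`print(x, y)` → prints [1, 2, 3] [4, 5, 6]
`x = [1, 2, 3]` → x = [1, 2, 3]
`y = [4, 5, 6]` → y = [4, 5, 6]
`swap_elements(x, y, 0, 0)` → x = [4, 2, 3]; y = [1, 5, 6]
`print(x, y)` → prints [4, 2, 3] [1, 5, 6]

Answer:
[1, 2, 3] [4, 5, 6]
[4, 2, 3] [1, 5, 6]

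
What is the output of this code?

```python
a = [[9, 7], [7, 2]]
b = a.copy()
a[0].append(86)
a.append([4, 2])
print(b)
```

Key concept: shallow copy with nested lists.
Step by step:
`a = [[9, 7], [7, 2]]` → a = [[9, 7], [7, 2]]
`b = a.copy()` → b = [[9, 7], [7, 2]]
`a[0].append(86)` → a = [[9, 7, 86], [7, 2]]; b = [[9, 7, 86], [7, 2]]
`a.append([4, 2])` → a = [[9, 7, 86], [7, 2], [4, 2]]
`print(b)` → prints [[9, 7, 86], [7, 2]]

Answer: [[9, 7, 86], [7, 2]]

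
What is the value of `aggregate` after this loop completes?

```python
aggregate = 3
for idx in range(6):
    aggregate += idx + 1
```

Start at 3, add 1 to 6 = 24
`aggregate` takes the values: 3 → 4 → 6 → 9 → 13 → 18 → 24

Answer: 24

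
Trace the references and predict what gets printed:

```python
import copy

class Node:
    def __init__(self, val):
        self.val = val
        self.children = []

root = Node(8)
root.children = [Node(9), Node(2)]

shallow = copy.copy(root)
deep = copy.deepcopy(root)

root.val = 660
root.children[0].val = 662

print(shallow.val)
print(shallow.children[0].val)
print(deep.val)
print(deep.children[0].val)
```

Key concept: deep copy with custom objects.
Step by step:
`root = Node(8)` → root = Node(val=8, children=[])
`root.children = [Node(9), Node(2)]` → root = Node(val=8, children=[Node(val=9, children=[]), Node(val=2, children=[])])
`shallow = copy.copy(root)` → shallow = Node(val=8, children=[Node(val=9, children=[]), Node(val=2, children=[])])
`deep = copy.deepcopy(root)` → deep = Node(val=8, children=[Node(val=9, children=[]), Node(val=2, children=[])])
`root.val = 660` → root = Node(val=660, children=[Node(val=9, children=[]), Node(val=2, children=[])])
`root.children[0].val = 662` → root = Node(val=660, children=[Node(val=662, children=[]), Node(val=2, children=[])]); shallow = Node(val=8, children=[Node(val=662, children=[]), Node(val=2, children=[])])
`print(shallow.val)` → prints 8
`print(shallow.children[0].val)` → prints 662
`print(deep.val)` → prints 8
`print(deep.children[0].val)` → prints 9

Answer:
8
662
8
9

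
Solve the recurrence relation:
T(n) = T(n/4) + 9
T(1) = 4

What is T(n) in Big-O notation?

Each step divides n by 4 and adds 9. After log_4(n) steps we reach T(1)=4. So T(n) = 9·log_4(n) + 4 = O(log n).

Answer: O(log n)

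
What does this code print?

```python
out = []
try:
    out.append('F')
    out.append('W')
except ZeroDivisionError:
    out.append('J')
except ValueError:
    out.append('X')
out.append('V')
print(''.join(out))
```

Execution trace: 'F' (try body) → 'W' (try body, no exception) → 'V' (after the try/except). Output: FWV

Answer: FWV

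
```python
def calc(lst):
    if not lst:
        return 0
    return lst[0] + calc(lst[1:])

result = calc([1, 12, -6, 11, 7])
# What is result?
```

1 + 12 + (-6) + 11 + 7 + 0 = 25

Answer: 25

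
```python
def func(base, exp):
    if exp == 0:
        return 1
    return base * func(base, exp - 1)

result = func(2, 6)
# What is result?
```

func(2, 6) = 2 * 2 * 2 * 2 * 2 * 2 = 64

Answer: 64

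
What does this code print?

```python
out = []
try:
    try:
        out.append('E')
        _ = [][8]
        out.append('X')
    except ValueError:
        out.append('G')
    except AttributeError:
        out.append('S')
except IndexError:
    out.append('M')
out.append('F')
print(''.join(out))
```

Execution trace: 'E' (try body) → 'M' (outer except IndexError) → 'F' (after the try/except). Output: EMF

Answer: EMF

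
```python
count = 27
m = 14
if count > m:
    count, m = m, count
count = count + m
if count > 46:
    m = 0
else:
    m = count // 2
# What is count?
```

Trace:
`count = 27` → count = 27
`m = 14` → m = 14
`if count > m: ...` → count > m is True → count = 14; m = 27
`count = count + m` → count = 41
`if count > 46: ...` → count > 46 is False, take else branch → m = 20
So count = 41

Answer: 41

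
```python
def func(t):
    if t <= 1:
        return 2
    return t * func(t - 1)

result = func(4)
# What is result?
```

func(4) = 4 * 3 * 2 * 2 = 48

Answer: 48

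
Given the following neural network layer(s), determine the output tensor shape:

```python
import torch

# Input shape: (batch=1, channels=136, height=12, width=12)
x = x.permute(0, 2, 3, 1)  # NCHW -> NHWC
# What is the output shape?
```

Input: (1, 136, 12, 12) -> Output: (1, 12, 12, 136)

Answer: (1, 12, 12, 136)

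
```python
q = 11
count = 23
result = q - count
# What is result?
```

Trace:
`q = 11` → q = 11
`count = 23` → count = 23
`result = q - count` → result = -12
So result = -12

Answer: -12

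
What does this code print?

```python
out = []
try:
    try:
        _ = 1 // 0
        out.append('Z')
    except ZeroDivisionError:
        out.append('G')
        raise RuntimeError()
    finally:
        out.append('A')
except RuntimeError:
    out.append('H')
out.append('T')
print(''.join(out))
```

Execution trace: 'G' (inner except ZeroDivisionError) → 'A' (inner finally) → 'H' (outer except RuntimeError) → 'T' (after the try/except). Output: GAHT

Answer: GAHT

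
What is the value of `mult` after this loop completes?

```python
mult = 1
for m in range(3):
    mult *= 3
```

3^3 = 27
`mult` takes the values: 1 → 3 → 9 → 27

Answer: 27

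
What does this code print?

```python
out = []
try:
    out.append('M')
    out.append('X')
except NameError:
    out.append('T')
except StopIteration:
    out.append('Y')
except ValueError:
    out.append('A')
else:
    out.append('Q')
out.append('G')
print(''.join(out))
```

Execution trace: 'M' (try body) → 'X' (try body, no exception) → 'Q' (else) → 'G' (after the try/except). Output: MXQG

Answer: MXQG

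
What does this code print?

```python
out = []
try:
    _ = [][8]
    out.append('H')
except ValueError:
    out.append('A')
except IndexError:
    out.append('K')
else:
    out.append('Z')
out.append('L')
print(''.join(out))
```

Execution trace: 'K' (except IndexError) → 'L' (after the try/except). Output: KL

Answer: KL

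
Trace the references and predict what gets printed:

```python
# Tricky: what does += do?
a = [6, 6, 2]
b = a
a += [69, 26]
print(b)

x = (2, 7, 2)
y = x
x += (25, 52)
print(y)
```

Key concept: += behavior differs for mutable vs immutable.
Step by step:
`a = [6, 6, 2]` → a = [6, 6, 2]
`b = a` → b = [6, 6, 2] (same object as a)
`a += [69, 26]` → a = [6, 6, 2, 69, 26] (same object as b); b = [6, 6, 2, 69, 26] (same object as a)
`print(b)` → prints [6, 6, 2, 69, 26]
`x = (2, 7, 2)` → x = (2, 7, 2)
`y = x` → y = (2, 7, 2)
`x += (25, 52)` → x = (2, 7, 2, 25, 52)
`print(y)` → prints (2, 7, 2)

Answer:
[6, 6, 2, 69, 26]
(2, 7, 2)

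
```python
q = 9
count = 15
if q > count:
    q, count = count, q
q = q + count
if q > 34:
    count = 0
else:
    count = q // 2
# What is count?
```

Trace:
`q = 9` → q = 9
`count = 15` → count = 15
`if q > count: ...` → q > count is False → no variable changes
`q = q + count` → q = 24
`if q > 34: ...` → q > 34 is False, take else branch → count = 12
So count = 12

Answer: 12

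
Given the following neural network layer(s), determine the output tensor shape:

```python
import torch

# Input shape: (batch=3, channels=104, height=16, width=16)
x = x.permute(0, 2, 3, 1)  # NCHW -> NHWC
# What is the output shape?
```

Input: (3, 104, 16, 16) -> Output: (3, 16, 16, 104)

Answer: (3, 16, 16, 104)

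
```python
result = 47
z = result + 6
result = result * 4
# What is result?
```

Trace:
`result = 47` → result = 47
`z = result + 6` → z = 53
`result = result * 4` → result = 188
So result = 188

Answer: 188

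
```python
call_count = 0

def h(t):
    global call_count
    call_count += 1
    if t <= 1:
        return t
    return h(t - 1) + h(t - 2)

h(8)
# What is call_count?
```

Calls(t) = 1 + Calls(t-1) + Calls(t-2); Calls(0)=Calls(1)=1. For t=8 this gives 67.

Answer: 67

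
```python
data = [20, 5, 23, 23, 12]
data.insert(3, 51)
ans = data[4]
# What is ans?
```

Trace:
`data = [20, 5, 23, 23, 12]` → data = [20, 5, 23, 23, 12]
`data.insert(3, 51)` → data = [20, 5, 23, 51, 23, 12]
`ans = data[4]` → ans = 23
So ans = 23

Answer: 23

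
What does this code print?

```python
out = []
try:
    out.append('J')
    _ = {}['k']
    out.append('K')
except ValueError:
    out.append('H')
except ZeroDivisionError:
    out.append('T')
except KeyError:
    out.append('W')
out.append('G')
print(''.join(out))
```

Execution trace: 'J' (try body) → 'W' (except KeyError) → 'G' (after the try/except). Output: JWG

Answer: JWG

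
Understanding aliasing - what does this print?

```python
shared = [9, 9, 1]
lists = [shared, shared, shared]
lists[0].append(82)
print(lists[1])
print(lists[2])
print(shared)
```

Key concept: list of same reference.
Step by step:
`shared = [9, 9, 1]` → shared = [9, 9, 1]
`lists = [shared, shared, shared]` → lists = [[9, 9, 1], [9, 9, 1], [9, 9, 1]]
`lists[0].append(82)` → shared = [9, 9, 1, 82]; lists = [[9, 9, 1, 82], [9, 9, 1, 82], [9, 9, 1, 82]]
`print(lists[1])` → prints [9, 9, 1, 82]
`print(lists[2])` → prints [9, 9, 1, 82]
`print(shared)` → prints [9, 9, 1, 82]

Answer:
[9, 9, 1, 82]
[9, 9, 1, 82]
[9, 9, 1, 82]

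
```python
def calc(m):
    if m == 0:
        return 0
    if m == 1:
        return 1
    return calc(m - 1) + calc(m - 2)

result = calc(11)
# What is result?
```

Build up from base cases: calc(0)=0, calc(1)=1, calc(2)=1, calc(3)=2, calc(4)=3, calc(5)=5, calc(6)=8, ..., calc(11)=89

Answer: 89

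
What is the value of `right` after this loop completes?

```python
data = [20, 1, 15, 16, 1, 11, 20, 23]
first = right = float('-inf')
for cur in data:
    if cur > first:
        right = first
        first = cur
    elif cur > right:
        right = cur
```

Second largest (with repeats) in [20, 1, 15, 16, 1, 11, 20, 23]
`right` takes the values: -inf → 1 → 15 → 16 → 20

Answer: 20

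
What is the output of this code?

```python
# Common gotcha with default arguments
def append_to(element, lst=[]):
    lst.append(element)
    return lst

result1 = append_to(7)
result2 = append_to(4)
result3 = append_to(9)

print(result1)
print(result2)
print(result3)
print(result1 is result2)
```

Key concept: mutable default argument gotcha.
Step by step:
`result1 = append_to(7)` → result1 = [7]
`result2 = append_to(4)` → result1 = [7, 4] (same object as result2); result2 = [7, 4] (same object as result1)
`result3 = append_to(9)` → result1 = [7, 4, 9] (same object as result2, result3); result2 = [7, 4, 9] (same object as result1, result3); result3 = [7, 4, 9] (same object as result1, result2)
`print(result1)` → prints [7, 4, 9]
`print(result2)` → prints [7, 4, 9]
`print(result3)` → prints [7, 4, 9]
`print(result1 is result2)` → prints True

Answer:
[7, 4, 9]
[7, 4, 9]
[7, 4, 9]
True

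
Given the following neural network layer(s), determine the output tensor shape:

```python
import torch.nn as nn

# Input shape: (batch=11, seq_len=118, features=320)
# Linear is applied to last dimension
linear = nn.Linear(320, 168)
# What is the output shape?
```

Input: (11, 118, 320) -> Output: (11, 118, 168)

Answer: (11, 118, 168)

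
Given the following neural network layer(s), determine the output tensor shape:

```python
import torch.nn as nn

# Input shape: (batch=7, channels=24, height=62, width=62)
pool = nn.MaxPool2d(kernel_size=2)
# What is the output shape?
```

Input: (7, 24, 62, 62) -> Output: (7, 24, 31, 31)

Answer: (7, 24, 31, 31)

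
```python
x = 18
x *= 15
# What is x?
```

Trace:
`x = 18` → x = 18
`x *= 15` → x = 270
So x = 270

Answer: 270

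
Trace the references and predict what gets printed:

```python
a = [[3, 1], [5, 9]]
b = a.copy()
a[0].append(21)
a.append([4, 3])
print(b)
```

Key concept: shallow copy with nested lists.
Step by step:
`a = [[3, 1], [5, 9]]` → a = [[3, 1], [5, 9]]
`b = a.copy()` → b = [[3, 1], [5, 9]]
`a[0].append(21)` → a = [[3, 1, 21], [5, 9]]; b = [[3, 1, 21], [5, 9]]
`a.append([4, 3])` → a = [[3, 1, 21], [5, 9], [4, 3]]
`print(b)` → prints [[3, 1, 21], [5, 9]]

Answer: [[3, 1, 21], [5, 9]]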